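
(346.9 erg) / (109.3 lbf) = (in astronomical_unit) 4.769e-19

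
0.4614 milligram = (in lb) 1.017e-06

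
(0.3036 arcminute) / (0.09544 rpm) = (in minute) 0.0001473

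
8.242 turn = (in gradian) 3297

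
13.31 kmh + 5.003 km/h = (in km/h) 18.31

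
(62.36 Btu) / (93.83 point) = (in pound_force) 4.468e+05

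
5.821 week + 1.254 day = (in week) 6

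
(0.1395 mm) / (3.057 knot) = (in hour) 2.464e-08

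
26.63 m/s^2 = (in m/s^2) 26.63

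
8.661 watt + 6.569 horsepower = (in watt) 4907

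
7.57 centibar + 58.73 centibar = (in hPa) 663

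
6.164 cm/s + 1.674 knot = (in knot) 1.794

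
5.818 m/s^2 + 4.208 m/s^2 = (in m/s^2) 10.03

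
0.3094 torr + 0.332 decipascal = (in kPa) 0.04128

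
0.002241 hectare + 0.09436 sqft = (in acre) 0.00554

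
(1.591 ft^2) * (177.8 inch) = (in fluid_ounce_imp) 2.349e+04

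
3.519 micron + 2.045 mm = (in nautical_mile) 1.106e-06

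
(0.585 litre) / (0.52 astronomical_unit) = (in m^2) 7.52e-15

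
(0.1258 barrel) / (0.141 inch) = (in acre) 0.00138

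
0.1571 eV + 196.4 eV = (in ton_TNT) 7.527e-27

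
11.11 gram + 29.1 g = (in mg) 4.021e+04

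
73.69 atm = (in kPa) 7467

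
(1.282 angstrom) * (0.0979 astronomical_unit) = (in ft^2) 20.21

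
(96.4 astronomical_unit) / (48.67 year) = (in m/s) 9396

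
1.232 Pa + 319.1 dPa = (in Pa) 33.14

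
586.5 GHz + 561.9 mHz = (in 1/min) 3.519e+13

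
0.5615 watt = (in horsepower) 0.000753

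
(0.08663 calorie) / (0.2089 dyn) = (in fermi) 1.735e+20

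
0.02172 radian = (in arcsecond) 4480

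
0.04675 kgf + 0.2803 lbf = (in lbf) 0.3834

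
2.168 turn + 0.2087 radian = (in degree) 792.4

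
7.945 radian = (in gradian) 505.8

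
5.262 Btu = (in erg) 5.552e+10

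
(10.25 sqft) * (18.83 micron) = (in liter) 0.01793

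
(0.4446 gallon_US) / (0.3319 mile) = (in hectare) 3.151e-10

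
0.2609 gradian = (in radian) 0.004098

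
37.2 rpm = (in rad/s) 3.896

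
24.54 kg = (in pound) 54.1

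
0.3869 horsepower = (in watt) 288.5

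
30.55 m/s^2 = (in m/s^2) 30.55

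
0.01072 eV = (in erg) 1.718e-14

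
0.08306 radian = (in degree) 4.759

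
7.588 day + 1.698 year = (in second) 5.42e+07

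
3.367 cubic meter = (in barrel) 21.18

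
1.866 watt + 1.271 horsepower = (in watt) 949.7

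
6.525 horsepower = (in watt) 4866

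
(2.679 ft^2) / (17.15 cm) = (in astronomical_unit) 9.701e-12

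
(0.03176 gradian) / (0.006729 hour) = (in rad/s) 2.059e-05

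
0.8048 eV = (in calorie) 3.082e-20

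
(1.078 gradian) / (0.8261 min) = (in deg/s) 0.01957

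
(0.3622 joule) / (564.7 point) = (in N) 1.818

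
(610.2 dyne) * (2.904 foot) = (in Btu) 5.119e-06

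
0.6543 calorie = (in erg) 2.738e+07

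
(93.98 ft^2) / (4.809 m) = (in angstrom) 1.816e+10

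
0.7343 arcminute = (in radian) 0.0002136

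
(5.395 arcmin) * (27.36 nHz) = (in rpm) 4.1e-10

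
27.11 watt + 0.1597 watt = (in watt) 27.27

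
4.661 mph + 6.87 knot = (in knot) 10.92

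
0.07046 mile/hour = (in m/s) 0.0315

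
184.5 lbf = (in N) 820.7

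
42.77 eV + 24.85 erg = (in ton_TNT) 5.939e-16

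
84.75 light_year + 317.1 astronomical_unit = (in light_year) 84.76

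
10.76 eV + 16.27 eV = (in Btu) 4.105e-21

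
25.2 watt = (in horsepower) 0.03379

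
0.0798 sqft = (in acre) 1.832e-06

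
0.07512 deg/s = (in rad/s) 0.001311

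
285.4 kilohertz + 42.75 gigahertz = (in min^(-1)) 2.565e+12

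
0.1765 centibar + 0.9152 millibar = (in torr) 2.01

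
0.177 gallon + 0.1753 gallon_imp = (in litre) 1.467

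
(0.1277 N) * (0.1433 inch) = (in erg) 4648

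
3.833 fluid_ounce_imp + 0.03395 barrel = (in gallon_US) 1.455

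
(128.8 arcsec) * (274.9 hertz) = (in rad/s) 0.1717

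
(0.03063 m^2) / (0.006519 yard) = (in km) 0.005138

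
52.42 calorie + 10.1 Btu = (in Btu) 10.31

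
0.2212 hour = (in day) 0.009217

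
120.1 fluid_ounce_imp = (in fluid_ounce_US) 115.4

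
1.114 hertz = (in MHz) 1.114e-06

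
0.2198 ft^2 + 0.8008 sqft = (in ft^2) 1.021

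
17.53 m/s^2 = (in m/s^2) 17.53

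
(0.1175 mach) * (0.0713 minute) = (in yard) 187.2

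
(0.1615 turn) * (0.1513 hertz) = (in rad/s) 0.1535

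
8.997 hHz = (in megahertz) 0.0008997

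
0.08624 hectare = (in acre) 0.2131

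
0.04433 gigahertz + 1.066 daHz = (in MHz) 44.33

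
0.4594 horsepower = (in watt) 342.6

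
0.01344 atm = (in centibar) 1.362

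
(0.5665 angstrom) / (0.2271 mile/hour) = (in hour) 1.55e-13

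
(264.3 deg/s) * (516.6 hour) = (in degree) 4.915e+08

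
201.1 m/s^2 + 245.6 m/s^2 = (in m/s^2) 446.7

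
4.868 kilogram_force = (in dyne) 4.774e+06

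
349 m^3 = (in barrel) 2195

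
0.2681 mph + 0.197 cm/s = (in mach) 0.0003578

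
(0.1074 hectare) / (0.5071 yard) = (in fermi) 2.316e+18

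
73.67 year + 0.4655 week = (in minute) 3.873e+07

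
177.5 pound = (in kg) 80.51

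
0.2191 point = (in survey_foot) 0.0002536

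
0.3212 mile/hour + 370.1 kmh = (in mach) 0.3023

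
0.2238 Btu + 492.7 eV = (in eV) 1.474e+21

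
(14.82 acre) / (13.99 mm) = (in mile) 2664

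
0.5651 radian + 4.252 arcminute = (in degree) 32.45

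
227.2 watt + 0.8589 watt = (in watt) 228.1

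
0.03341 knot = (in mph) 0.03845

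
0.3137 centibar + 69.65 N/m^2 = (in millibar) 3.834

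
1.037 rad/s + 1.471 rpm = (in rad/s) 1.191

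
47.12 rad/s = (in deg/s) 2700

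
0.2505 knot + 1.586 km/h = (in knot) 1.107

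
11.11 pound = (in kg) 5.039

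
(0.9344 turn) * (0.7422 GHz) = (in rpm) 4.161e+10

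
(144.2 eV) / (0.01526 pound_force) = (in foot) 1.117e-15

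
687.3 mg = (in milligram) 687.3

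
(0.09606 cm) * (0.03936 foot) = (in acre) 2.848e-09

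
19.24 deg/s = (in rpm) 3.207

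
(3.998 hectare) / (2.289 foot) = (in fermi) 5.73e+19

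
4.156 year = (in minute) 2.184e+06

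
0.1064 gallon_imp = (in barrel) 0.003042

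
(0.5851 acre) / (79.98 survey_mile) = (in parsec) 5.962e-19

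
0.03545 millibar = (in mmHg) 0.02659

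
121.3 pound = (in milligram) 5.502e+07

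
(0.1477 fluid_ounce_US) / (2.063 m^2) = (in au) 1.415e-17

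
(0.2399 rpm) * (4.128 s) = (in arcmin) 356.5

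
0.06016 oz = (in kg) 0.001706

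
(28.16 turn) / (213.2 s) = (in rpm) 7.925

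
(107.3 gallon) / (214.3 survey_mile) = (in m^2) 1.178e-06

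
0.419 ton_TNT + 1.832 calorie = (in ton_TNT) 0.419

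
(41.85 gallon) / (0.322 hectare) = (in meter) 4.92e-05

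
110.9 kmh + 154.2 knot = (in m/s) 110.1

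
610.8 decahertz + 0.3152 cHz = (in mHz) 6.108e+06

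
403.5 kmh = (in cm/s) 1.121e+04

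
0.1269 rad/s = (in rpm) 1.212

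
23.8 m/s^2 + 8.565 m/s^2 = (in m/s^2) 32.37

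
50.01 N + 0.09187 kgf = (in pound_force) 11.45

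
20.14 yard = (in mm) 1.842e+04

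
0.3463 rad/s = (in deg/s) 19.84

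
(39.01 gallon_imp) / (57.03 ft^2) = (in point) 94.88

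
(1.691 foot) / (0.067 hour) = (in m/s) 0.002137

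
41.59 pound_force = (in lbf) 41.59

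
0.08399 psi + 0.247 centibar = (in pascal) 826.1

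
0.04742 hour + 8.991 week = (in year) 0.1724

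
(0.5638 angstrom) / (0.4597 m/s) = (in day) 1.42e-15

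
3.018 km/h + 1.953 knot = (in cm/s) 184.3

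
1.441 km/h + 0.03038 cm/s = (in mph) 0.8961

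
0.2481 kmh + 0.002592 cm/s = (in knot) 0.134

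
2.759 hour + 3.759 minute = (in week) 0.0168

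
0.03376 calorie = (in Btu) 0.0001339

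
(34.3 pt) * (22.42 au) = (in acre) 1.003e+07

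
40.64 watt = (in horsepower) 0.0545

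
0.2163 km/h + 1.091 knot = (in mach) 0.001825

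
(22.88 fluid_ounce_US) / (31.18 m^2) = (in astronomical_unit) 1.451e-16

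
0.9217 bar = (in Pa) 9.217e+04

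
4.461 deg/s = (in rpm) 0.7435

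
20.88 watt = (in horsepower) 0.028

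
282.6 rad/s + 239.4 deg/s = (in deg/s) 1.643e+04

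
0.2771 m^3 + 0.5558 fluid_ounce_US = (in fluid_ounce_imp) 9753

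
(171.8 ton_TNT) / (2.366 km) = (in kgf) 3.098e+07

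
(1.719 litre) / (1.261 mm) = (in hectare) 0.0001363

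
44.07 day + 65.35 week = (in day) 501.5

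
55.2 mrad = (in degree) 3.163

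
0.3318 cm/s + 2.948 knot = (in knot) 2.954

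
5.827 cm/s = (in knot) 0.1133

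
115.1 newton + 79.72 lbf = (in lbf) 105.6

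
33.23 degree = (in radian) 0.58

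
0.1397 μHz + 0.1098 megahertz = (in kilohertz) 109.8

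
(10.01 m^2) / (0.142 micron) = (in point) 1.998e+11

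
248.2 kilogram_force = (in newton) 2434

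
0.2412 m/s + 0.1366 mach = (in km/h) 168.3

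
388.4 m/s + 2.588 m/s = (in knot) 760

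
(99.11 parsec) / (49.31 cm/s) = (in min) 1.034e+17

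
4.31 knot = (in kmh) 7.982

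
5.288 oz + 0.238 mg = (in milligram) 1.499e+05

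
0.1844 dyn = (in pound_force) 4.145e-07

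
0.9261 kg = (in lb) 2.042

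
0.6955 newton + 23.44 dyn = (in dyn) 6.957e+04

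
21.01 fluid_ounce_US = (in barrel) 0.003908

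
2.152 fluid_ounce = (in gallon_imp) 0.014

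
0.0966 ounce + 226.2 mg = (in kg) 0.002965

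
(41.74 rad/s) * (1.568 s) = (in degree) 3750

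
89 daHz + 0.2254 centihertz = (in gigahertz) 8.9e-07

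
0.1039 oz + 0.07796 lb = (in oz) 1.351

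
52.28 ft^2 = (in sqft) 52.28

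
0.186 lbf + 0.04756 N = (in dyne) 8.749e+04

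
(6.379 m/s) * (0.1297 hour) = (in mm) 2.978e+06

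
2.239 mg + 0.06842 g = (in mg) 70.66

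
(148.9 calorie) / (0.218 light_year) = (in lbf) 6.791e-14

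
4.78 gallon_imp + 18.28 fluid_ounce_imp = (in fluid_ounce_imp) 783.1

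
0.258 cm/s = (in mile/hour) 0.005771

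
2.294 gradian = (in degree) 2.065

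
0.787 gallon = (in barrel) 0.01874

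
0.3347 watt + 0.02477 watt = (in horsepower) 0.0004821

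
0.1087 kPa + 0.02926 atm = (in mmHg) 23.05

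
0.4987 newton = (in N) 0.4987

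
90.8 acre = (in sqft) 3.955e+06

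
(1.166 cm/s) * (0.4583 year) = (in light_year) 1.781e-11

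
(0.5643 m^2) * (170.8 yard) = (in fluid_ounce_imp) 3.102e+06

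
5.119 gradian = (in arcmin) 276.4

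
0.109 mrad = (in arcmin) 0.3747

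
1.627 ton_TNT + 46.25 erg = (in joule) 6.807e+09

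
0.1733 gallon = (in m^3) 0.000656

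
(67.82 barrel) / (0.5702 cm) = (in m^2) 1891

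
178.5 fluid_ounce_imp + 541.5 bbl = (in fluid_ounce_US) 2.911e+06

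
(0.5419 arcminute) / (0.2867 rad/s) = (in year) 1.743e-11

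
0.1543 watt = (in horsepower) 0.0002069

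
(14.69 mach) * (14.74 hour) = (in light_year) 2.806e-08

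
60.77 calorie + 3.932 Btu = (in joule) 4403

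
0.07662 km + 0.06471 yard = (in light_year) 8.105e-15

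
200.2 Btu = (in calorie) 5.048e+04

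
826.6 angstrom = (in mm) 8.266e-05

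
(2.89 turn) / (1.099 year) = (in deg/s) 3.002e-05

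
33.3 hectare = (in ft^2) 3.584e+06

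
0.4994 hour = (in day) 0.02081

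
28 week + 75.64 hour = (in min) 2.868e+05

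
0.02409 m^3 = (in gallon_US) 6.364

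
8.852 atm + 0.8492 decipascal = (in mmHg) 6728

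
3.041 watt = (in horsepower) 0.004078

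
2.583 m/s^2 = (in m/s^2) 2.583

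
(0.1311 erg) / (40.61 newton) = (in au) 2.158e-21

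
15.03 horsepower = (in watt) 1.121e+04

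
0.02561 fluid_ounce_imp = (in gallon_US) 0.0001922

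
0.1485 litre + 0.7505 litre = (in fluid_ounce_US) 30.4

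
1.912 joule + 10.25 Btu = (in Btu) 10.25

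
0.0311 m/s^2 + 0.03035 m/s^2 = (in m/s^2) 0.06145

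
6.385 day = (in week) 0.9121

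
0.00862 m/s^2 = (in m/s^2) 0.00862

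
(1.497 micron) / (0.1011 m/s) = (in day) 1.714e-10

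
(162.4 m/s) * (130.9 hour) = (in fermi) 7.653e+22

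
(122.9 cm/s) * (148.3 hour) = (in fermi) 6.561e+20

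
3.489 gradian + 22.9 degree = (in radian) 0.4545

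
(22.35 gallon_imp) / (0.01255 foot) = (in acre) 0.006564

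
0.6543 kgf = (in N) 6.416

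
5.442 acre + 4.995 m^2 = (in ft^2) 2.371e+05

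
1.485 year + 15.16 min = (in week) 77.43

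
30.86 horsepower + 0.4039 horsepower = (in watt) 2.331e+04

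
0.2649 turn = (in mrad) 1664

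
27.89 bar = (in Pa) 2.789e+06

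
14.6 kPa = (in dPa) 1.46e+05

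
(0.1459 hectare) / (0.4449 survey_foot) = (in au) 7.192e-08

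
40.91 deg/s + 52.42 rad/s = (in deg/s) 3044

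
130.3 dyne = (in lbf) 0.0002929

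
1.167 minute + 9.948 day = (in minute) 1.433e+04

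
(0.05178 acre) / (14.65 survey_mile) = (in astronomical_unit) 5.941e-14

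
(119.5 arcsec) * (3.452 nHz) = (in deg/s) 1.146e-10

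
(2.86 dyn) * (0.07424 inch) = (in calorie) 1.289e-08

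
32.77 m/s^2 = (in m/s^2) 32.77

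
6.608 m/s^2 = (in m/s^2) 6.608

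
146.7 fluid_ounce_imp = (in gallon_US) 1.101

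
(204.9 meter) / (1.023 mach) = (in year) 1.865e-08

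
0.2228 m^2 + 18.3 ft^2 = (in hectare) 0.0001923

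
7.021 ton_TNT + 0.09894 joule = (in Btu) 2.784e+07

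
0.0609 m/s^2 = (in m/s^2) 0.0609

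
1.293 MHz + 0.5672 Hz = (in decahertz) 1.293e+05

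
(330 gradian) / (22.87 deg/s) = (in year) 4.118e-07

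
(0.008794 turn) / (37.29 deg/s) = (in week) 1.404e-07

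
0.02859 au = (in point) 1.212e+13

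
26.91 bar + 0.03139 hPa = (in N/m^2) 2.691e+06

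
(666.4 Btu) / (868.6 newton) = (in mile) 0.503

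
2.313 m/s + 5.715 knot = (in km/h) 18.91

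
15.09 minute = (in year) 2.871e-05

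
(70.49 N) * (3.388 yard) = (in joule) 218.4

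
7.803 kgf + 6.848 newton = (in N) 83.37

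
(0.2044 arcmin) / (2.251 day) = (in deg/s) 1.752e-08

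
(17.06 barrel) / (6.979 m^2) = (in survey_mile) 0.0002415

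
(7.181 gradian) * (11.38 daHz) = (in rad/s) 12.84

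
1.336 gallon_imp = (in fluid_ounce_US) 205.4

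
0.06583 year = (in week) 3.433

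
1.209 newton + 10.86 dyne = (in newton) 1.209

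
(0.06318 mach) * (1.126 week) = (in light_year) 1.549e-09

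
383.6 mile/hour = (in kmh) 617.3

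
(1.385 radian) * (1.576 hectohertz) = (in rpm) 2084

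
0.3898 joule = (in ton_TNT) 9.316e-11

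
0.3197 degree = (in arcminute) 19.18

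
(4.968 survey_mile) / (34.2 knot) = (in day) 0.00526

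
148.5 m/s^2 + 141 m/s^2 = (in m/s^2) 289.5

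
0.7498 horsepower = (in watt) 559.1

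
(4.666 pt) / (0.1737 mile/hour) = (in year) 6.722e-10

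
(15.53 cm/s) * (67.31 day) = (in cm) 9.032e+07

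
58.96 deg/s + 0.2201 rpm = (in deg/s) 60.28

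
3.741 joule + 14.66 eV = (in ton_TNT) 8.941e-10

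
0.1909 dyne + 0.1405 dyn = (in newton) 3.314e-06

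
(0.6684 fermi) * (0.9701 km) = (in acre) 1.602e-16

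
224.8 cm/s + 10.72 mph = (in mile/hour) 15.75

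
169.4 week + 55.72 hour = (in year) 3.255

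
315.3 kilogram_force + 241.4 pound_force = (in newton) 4166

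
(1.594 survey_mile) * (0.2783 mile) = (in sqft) 1.237e+07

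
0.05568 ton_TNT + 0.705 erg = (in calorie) 5.568e+07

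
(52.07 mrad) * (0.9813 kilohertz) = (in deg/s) 2928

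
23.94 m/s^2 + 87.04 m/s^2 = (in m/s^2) 111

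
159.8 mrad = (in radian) 0.1598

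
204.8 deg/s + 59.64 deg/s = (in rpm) 44.07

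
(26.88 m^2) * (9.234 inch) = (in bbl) 39.65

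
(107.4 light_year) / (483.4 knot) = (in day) 4.729e+10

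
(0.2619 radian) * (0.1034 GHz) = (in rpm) 2.586e+08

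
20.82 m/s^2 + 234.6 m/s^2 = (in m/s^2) 255.4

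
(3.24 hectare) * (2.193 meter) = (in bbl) 4.469e+05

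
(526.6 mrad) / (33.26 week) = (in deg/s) 1.5e-06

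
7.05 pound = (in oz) 112.8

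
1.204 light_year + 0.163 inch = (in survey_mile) 7.078e+12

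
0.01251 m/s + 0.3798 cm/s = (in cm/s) 1.631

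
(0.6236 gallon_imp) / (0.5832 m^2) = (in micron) 4861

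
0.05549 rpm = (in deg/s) 0.3329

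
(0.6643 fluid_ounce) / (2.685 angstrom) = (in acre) 18.08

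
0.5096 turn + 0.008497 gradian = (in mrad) 3202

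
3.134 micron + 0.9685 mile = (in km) 1.559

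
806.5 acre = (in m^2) 3.264e+06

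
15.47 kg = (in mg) 1.547e+07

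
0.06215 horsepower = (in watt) 46.35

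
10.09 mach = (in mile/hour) 7685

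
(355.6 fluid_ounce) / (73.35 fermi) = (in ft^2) 1.543e+12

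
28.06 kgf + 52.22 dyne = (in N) 275.2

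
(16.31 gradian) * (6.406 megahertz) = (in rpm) 1.567e+07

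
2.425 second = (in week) 4.01e-06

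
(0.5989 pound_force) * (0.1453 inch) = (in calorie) 0.00235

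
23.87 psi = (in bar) 1.646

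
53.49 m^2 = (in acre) 0.01322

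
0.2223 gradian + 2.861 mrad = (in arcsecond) 1310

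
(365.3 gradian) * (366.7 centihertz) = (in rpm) 200.9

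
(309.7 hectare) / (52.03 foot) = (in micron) 1.953e+11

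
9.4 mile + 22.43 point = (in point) 4.288e+07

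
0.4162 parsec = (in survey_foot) 4.213e+16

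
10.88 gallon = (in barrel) 0.259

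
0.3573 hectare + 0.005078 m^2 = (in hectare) 0.3573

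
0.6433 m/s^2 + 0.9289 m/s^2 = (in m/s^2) 1.572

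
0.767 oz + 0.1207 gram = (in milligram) 2.186e+04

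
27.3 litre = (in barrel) 0.1717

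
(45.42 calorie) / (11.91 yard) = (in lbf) 3.923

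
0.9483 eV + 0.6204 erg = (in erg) 0.6204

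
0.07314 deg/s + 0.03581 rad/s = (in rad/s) 0.03709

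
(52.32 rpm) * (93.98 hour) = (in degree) 1.062e+08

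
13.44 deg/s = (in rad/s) 0.2346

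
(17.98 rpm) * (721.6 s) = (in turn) 216.2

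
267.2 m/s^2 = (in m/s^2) 267.2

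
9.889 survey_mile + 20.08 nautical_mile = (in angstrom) 5.31e+14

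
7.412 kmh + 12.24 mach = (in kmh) 1.501e+04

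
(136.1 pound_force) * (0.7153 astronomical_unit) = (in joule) 6.478e+13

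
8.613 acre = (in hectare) 3.486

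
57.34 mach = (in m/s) 1.952e+04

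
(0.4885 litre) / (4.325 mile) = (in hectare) 7.018e-12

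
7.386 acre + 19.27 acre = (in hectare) 10.79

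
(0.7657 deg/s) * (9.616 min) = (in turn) 1.227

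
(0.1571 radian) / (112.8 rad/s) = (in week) 2.303e-09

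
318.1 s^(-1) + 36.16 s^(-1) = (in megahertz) 0.0003543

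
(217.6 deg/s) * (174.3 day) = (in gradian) 3.641e+09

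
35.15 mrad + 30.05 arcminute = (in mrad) 43.89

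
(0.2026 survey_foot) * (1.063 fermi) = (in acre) 1.622e-20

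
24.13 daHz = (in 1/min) 1.448e+04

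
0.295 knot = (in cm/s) 15.18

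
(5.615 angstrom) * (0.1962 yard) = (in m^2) 1.007e-10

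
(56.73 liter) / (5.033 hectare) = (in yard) 1.233e-06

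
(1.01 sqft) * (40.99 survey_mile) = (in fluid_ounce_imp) 2.179e+08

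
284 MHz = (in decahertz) 2.84e+07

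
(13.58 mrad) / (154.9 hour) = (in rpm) 2.326e-07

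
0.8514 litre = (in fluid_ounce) 28.79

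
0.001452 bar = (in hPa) 1.452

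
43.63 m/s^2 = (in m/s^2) 43.63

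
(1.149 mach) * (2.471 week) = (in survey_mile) 3.633e+05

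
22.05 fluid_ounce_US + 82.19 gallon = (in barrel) 1.961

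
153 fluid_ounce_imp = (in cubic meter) 0.004347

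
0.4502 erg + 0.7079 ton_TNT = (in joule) 2.962e+09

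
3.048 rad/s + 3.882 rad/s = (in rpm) 66.18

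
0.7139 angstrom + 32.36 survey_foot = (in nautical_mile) 0.005326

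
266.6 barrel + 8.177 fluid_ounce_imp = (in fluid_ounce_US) 1.433e+06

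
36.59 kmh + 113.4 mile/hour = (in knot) 118.3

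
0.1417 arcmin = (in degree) 0.002362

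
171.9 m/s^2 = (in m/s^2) 171.9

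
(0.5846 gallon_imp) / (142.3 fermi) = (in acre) 4.615e+06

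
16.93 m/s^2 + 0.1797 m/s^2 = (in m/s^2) 17.11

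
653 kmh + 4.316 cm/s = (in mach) 0.5328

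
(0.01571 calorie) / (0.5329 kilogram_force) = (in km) 1.258e-05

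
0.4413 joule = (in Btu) 0.0004183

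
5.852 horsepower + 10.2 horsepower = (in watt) 1.197e+04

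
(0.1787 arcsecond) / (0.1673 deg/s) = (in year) 9.408e-12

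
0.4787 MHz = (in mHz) 4.787e+08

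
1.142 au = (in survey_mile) 1.062e+08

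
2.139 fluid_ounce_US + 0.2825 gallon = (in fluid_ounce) 38.3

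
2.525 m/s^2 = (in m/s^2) 2.525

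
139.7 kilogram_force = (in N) 1370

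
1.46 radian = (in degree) 83.65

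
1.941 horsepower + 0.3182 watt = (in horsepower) 1.941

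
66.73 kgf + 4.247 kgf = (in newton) 696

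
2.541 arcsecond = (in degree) 0.0007058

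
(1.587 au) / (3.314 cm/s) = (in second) 7.164e+12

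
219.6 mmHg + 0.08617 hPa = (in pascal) 2.929e+04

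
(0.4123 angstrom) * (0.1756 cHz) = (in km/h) 2.606e-13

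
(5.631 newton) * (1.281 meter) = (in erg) 7.213e+07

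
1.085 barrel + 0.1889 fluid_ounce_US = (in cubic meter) 0.1725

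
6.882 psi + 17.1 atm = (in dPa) 1.78e+07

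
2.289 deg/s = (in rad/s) 0.03995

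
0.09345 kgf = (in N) 0.9164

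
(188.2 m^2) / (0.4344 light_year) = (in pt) 1.298e-10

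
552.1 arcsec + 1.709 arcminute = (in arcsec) 654.6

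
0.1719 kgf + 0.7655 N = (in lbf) 0.5511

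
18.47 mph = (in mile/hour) 18.47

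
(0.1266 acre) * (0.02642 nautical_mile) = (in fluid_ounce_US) 8.477e+08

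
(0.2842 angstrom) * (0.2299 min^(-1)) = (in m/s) 1.089e-13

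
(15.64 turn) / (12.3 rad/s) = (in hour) 0.002219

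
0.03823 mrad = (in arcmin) 0.1314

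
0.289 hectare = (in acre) 0.7141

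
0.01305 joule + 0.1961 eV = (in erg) 1.305e+05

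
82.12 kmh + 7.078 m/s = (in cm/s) 2989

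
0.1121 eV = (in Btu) 1.702e-23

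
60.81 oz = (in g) 1724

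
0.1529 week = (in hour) 25.69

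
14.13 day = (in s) 1.221e+06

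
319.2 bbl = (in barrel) 319.2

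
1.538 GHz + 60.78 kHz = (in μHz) 1.538e+15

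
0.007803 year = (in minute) 4101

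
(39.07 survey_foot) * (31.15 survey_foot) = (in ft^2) 1217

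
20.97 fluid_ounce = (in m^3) 0.0006202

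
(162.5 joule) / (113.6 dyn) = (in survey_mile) 88.88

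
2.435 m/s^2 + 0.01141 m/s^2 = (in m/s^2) 2.446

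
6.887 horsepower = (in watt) 5136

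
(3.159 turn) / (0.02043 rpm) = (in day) 0.1074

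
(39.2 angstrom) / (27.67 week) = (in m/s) 2.342e-16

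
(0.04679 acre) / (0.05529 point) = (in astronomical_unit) 6.489e-05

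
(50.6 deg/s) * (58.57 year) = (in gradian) 1.038e+11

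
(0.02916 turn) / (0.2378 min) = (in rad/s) 0.01284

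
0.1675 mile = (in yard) 294.8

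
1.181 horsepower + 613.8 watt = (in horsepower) 2.004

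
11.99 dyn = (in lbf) 2.695e-05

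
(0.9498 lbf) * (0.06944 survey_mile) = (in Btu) 0.4475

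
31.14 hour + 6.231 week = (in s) 3.881e+06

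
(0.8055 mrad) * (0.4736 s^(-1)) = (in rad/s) 0.0003815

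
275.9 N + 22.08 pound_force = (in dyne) 3.741e+07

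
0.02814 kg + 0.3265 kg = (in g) 354.6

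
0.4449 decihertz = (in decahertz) 0.004449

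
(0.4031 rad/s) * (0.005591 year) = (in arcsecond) 1.466e+10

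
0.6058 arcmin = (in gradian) 0.01122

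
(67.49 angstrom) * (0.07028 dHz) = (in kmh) 1.708e-10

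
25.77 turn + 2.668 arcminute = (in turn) 25.77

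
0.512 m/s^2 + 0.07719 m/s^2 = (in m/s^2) 0.5892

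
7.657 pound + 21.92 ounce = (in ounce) 144.4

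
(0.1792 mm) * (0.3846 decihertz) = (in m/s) 6.892e-06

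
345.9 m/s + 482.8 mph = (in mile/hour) 1257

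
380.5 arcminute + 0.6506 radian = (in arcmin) 2617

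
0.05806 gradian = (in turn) 0.0001452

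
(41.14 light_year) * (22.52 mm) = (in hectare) 8.765e+11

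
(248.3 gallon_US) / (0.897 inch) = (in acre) 0.01019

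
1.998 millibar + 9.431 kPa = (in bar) 0.09631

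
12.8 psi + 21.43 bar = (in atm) 22.02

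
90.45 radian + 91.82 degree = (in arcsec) 1.899e+07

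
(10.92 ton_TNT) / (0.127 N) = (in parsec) 1.166e-05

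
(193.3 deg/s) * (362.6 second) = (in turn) 194.7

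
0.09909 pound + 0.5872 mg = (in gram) 44.95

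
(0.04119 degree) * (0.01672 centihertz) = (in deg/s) 6.887e-06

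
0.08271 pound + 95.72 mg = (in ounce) 1.327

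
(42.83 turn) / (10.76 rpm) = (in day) 0.002764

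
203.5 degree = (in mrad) 3552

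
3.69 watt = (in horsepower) 0.004948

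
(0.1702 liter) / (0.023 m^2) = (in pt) 20.98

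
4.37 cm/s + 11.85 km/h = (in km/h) 12.01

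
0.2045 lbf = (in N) 0.9097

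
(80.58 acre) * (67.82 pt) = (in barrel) 4.907e+04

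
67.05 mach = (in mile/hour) 5.107e+04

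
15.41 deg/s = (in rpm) 2.568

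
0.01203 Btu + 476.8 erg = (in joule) 12.69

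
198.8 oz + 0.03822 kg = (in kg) 5.674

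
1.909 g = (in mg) 1909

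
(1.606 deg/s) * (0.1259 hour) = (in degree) 727.9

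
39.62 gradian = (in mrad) 622.3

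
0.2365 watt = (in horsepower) 0.0003172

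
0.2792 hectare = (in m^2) 2792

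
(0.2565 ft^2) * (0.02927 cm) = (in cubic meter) 6.975e-06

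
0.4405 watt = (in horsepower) 0.0005907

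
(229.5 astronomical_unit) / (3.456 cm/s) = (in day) 1.15e+10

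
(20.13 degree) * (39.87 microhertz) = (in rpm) 0.0001338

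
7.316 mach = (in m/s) 2491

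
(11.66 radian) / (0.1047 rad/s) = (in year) 3.531e-06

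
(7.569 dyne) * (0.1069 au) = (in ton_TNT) 0.0002893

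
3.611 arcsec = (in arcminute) 0.06018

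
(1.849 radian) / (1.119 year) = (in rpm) 5.003e-07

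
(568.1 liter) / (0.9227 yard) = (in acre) 0.0001664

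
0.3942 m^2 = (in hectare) 3.942e-05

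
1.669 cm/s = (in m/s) 0.01669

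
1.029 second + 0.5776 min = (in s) 35.69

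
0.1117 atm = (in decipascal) 1.132e+05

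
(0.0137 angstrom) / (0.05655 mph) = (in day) 6.272e-16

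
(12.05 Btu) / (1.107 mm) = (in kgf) 1.171e+06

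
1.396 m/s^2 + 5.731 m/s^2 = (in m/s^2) 7.127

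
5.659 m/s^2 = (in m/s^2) 5.659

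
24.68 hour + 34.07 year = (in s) 1.075e+09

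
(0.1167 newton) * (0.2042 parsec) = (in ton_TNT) 1.757e+05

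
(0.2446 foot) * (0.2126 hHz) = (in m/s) 1.585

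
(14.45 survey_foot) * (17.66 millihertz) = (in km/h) 0.28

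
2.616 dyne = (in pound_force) 5.881e-06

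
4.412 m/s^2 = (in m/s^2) 4.412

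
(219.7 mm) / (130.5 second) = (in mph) 0.003766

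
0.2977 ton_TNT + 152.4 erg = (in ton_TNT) 0.2977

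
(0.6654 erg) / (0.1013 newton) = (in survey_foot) 2.155e-06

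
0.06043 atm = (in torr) 45.93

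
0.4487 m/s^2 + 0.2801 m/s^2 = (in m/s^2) 0.7288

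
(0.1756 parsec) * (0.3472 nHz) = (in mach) 5525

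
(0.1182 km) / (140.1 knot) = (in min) 0.02733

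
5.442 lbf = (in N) 24.21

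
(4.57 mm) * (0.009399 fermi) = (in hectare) 4.295e-24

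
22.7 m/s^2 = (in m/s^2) 22.7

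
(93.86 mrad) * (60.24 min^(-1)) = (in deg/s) 5.399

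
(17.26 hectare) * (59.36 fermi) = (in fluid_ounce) 0.0003464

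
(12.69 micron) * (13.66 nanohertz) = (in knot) 3.37e-13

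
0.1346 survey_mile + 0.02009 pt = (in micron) 2.166e+08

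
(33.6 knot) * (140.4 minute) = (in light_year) 1.539e-11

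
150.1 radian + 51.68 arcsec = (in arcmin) 5.16e+05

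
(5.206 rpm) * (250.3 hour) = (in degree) 2.815e+07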